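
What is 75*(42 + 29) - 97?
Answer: 5228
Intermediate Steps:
75*(42 + 29) - 97 = 75*71 - 97 = 5325 - 97 = 5228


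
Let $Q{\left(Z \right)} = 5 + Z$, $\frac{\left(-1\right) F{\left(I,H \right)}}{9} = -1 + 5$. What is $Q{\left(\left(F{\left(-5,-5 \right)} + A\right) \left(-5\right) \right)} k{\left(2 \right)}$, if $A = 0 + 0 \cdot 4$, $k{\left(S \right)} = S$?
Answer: $370$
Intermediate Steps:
$F{\left(I,H \right)} = -36$ ($F{\left(I,H \right)} = - 9 \left(-1 + 5\right) = \left(-9\right) 4 = -36$)
$A = 0$ ($A = 0 + 0 = 0$)
$Q{\left(\left(F{\left(-5,-5 \right)} + A\right) \left(-5\right) \right)} k{\left(2 \right)} = \left(5 + \left(-36 + 0\right) \left(-5\right)\right) 2 = \left(5 - -180\right) 2 = \left(5 + 180\right) 2 = 185 \cdot 2 = 370$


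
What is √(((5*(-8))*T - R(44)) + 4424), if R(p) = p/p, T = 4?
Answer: 7*√87 ≈ 65.292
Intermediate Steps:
R(p) = 1
√(((5*(-8))*T - R(44)) + 4424) = √(((5*(-8))*4 - 1*1) + 4424) = √((-40*4 - 1) + 4424) = √((-160 - 1) + 4424) = √(-161 + 4424) = √4263 = 7*√87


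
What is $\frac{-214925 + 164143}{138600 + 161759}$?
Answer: $- \frac{50782}{300359} \approx -0.16907$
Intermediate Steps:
$\frac{-214925 + 164143}{138600 + 161759} = - \frac{50782}{300359}$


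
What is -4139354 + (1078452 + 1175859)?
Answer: -1885043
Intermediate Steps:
-4139354 + (1078452 + 1175859) = -4139354 + 2254311 = -1885043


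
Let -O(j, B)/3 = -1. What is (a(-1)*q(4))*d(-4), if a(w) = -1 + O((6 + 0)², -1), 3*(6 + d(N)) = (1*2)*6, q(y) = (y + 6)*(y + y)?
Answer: -320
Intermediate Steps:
q(y) = 2*y*(6 + y) (q(y) = (6 + y)*(2*y) = 2*y*(6 + y))
O(j, B) = 3 (O(j, B) = -3*(-1) = 3)
d(N) = -2 (d(N) = -6 + ((1*2)*6)/3 = -6 + (2*6)/3 = -6 + (⅓)*12 = -6 + 4 = -2)
a(w) = 2 (a(w) = -1 + 3 = 2)
(a(-1)*q(4))*d(-4) = (2*(2*4*(6 + 4)))*(-2) = (2*(2*4*10))*(-2) = (2*80)*(-2) = 160*(-2) = -320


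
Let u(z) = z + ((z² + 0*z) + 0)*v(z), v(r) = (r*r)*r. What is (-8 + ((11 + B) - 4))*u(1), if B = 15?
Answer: 28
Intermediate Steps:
v(r) = r³ (v(r) = r²*r = r³)
u(z) = z + z⁵ (u(z) = z + ((z² + 0*z) + 0)*z³ = z + ((z² + 0) + 0)*z³ = z + (z² + 0)*z³ = z + z²*z³ = z + z⁵)
(-8 + ((11 + B) - 4))*u(1) = (-8 + ((11 + 15) - 4))*(1 + 1⁵) = (-8 + (26 - 4))*(1 + 1) = (-8 + 22)*2 = 14*2 = 28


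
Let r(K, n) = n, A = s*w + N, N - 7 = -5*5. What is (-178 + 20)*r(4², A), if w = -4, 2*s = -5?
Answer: 1264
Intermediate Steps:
s = -5/2 (s = (½)*(-5) = -5/2 ≈ -2.5000)
N = -18 (N = 7 - 5*5 = 7 - 25 = -18)
A = -8 (A = -5/2*(-4) - 18 = 10 - 18 = -8)
(-178 + 20)*r(4², A) = (-178 + 20)*(-8) = -158*(-8) = 1264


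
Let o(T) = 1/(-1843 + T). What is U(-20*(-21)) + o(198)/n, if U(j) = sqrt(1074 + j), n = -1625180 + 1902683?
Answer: -1/456492435 + 3*sqrt(166) ≈ 38.652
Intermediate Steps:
n = 277503
U(-20*(-21)) + o(198)/n = sqrt(1074 - 20*(-21)) + 1/((-1843 + 198)*277503) = sqrt(1074 + 420) + (1/277503)/(-1645) = sqrt(1494) - 1/1645*1/277503 = 3*sqrt(166) - 1/456492435 = -1/456492435 + 3*sqrt(166)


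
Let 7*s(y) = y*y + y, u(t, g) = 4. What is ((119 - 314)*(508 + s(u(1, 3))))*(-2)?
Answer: 1394640/7 ≈ 1.9923e+5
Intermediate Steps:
s(y) = y/7 + y²/7 (s(y) = (y*y + y)/7 = (y² + y)/7 = (y + y²)/7 = y/7 + y²/7)
((119 - 314)*(508 + s(u(1, 3))))*(-2) = ((119 - 314)*(508 + (⅐)*4*(1 + 4)))*(-2) = -195*(508 + (⅐)*4*5)*(-2) = -195*(508 + 20/7)*(-2) = -195*3576/7*(-2) = -697320/7*(-2) = 1394640/7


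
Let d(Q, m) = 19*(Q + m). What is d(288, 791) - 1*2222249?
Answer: -2201748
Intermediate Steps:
d(Q, m) = 19*Q + 19*m
d(288, 791) - 1*2222249 = (19*288 + 19*791) - 1*2222249 = (5472 + 15029) - 2222249 = 20501 - 2222249 = -2201748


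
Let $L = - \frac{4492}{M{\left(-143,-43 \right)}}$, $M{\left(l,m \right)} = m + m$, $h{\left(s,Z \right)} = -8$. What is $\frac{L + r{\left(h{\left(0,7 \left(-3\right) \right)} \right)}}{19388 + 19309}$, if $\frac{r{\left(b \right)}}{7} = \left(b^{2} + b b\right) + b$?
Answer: $\frac{38366}{1663971} \approx 0.023057$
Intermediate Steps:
$M{\left(l,m \right)} = 2 m$
$r{\left(b \right)} = 7 b + 14 b^{2}$ ($r{\left(b \right)} = 7 \left(\left(b^{2} + b b\right) + b\right) = 7 \left(\left(b^{2} + b^{2}\right) + b\right) = 7 \left(2 b^{2} + b\right) = 7 \left(b + 2 b^{2}\right) = 7 b + 14 b^{2}$)
$L = \frac{2246}{43}$ ($L = - \frac{4492}{2 \left(-43\right)} = - \frac{4492}{-86} = \left(-4492\right) \left(- \frac{1}{86}\right) = \frac{2246}{43} \approx 52.233$)
$\frac{L + r{\left(h{\left(0,7 \left(-3\right) \right)} \right)}}{19388 + 19309} = \frac{\frac{2246}{43} + 7 \left(-8\right) \left(1 + 2 \left(-8\right)\right)}{19388 + 19309} = \frac{\frac{2246}{43} + 7 \left(-8\right) \left(1 - 16\right)}{38697} = \left(\frac{2246}{43} + 7 \left(-8\right) \left(-15\right)\right) \frac{1}{38697} = \left(\frac{2246}{43} + 840\right) \frac{1}{38697} = \frac{38366}{43} \cdot \frac{1}{38697} = \frac{38366}{1663971}$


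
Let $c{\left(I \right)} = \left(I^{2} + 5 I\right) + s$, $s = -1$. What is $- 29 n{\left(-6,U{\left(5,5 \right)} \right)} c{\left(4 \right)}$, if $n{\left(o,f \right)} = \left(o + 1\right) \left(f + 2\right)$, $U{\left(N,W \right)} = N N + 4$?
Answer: $157325$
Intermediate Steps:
$c{\left(I \right)} = -1 + I^{2} + 5 I$ ($c{\left(I \right)} = \left(I^{2} + 5 I\right) - 1 = -1 + I^{2} + 5 I$)
$U{\left(N,W \right)} = 4 + N^{2}$ ($U{\left(N,W \right)} = N^{2} + 4 = 4 + N^{2}$)
$n{\left(o,f \right)} = \left(1 + o\right) \left(2 + f\right)$
$- 29 n{\left(-6,U{\left(5,5 \right)} \right)} c{\left(4 \right)} = - 29 \left(2 + \left(4 + 5^{2}\right) + 2 \left(-6\right) + \left(4 + 5^{2}\right) \left(-6\right)\right) \left(-1 + 4^{2} + 5 \cdot 4\right) = - 29 \left(2 + \left(4 + 25\right) - 12 + \left(4 + 25\right) \left(-6\right)\right) \left(-1 + 16 + 20\right) = - 29 \left(2 + 29 - 12 + 29 \left(-6\right)\right) 35 = - 29 \left(2 + 29 - 12 - 174\right) 35 = \left(-29\right) \left(-155\right) 35 = 4495 \cdot 35 = 157325$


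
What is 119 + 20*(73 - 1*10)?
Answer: 1379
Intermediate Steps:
119 + 20*(73 - 1*10) = 119 + 20*(73 - 10) = 119 + 20*63 = 119 + 1260 = 1379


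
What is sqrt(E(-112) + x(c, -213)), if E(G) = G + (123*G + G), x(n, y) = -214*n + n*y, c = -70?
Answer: sqrt(15890) ≈ 126.06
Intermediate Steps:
E(G) = 125*G (E(G) = G + 124*G = 125*G)
sqrt(E(-112) + x(c, -213)) = sqrt(125*(-112) - 70*(-214 - 213)) = sqrt(-14000 - 70*(-427)) = sqrt(-14000 + 29890) = sqrt(15890)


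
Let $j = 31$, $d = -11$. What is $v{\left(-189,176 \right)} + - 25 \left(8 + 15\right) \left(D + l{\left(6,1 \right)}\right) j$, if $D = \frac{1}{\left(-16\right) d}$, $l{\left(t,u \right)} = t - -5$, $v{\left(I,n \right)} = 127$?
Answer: $- \frac{34504673}{176} \approx -1.9605 \cdot 10^{5}$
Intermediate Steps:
$l{\left(t,u \right)} = 5 + t$ ($l{\left(t,u \right)} = t + 5 = 5 + t$)
$D = \frac{1}{176}$ ($D = \frac{1}{\left(-16\right) \left(-11\right)} = \left(- \frac{1}{16}\right) \left(- \frac{1}{11}\right) = \frac{1}{176} \approx 0.0056818$)
$v{\left(-189,176 \right)} + - 25 \left(8 + 15\right) \left(D + l{\left(6,1 \right)}\right) j = 127 + - 25 \left(8 + 15\right) \left(\frac{1}{176} + \left(5 + 6\right)\right) 31 = 127 + - 25 \cdot 23 \left(\frac{1}{176} + 11\right) 31 = 127 + - 25 \cdot 23 \cdot \frac{1937}{176} \cdot 31 = 127 + \left(-25\right) \frac{44551}{176} \cdot 31 = 127 - \frac{34527025}{176} = - \frac{34504673}{176}$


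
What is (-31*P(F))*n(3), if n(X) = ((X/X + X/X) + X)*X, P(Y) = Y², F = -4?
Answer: -7440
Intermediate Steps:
n(X) = X*(2 + X) (n(X) = ((1 + 1) + X)*X = (2 + X)*X = X*(2 + X))
(-31*P(F))*n(3) = (-31*(-4)²)*(3*(2 + 3)) = (-31*16)*(3*5) = -496*15 = -7440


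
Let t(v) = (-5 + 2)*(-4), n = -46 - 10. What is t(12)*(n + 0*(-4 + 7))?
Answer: -672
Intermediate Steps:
n = -56
t(v) = 12 (t(v) = -3*(-4) = 12)
t(12)*(n + 0*(-4 + 7)) = 12*(-56 + 0*(-4 + 7)) = 12*(-56 + 0*3) = 12*(-56 + 0) = 12*(-56) = -672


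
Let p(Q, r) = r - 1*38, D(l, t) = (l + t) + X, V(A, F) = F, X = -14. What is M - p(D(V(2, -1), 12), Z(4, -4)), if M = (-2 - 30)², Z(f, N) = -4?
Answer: 1066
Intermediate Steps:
D(l, t) = -14 + l + t (D(l, t) = (l + t) - 14 = -14 + l + t)
M = 1024 (M = (-32)² = 1024)
p(Q, r) = -38 + r (p(Q, r) = r - 38 = -38 + r)
M - p(D(V(2, -1), 12), Z(4, -4)) = 1024 - (-38 - 4) = 1024 - 1*(-42) = 1024 + 42 = 1066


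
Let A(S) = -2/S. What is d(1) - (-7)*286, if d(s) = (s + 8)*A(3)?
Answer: 1996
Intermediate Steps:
d(s) = -16/3 - 2*s/3 (d(s) = (s + 8)*(-2/3) = (8 + s)*(-2*1/3) = (8 + s)*(-2/3) = -16/3 - 2*s/3)
d(1) - (-7)*286 = (-16/3 - 2/3*1) - (-7)*286 = (-16/3 - 2/3) - 1*(-2002) = -6 + 2002 = 1996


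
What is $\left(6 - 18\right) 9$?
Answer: $-108$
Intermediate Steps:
$\left(6 - 18\right) 9 = \left(-12\right) 9 = -108$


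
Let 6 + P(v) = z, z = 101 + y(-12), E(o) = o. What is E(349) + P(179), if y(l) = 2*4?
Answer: 452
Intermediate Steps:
y(l) = 8
z = 109 (z = 101 + 8 = 109)
P(v) = 103 (P(v) = -6 + 109 = 103)
E(349) + P(179) = 349 + 103 = 452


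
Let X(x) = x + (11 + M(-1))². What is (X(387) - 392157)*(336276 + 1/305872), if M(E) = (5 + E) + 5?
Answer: -2875378971273715/21848 ≈ -1.3161e+11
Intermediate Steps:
M(E) = 10 + E
X(x) = 400 + x (X(x) = x + (11 + (10 - 1))² = x + (11 + 9)² = x + 20² = x + 400 = 400 + x)
(X(387) - 392157)*(336276 + 1/305872) = ((400 + 387) - 392157)*(336276 + 1/305872) = (787 - 392157)*(336276 + 1/305872) = -391370*102857412673/305872 = -2875378971273715/21848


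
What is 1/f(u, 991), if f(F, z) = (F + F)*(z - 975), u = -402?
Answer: -1/12864 ≈ -7.7736e-5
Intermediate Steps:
f(F, z) = 2*F*(-975 + z) (f(F, z) = (2*F)*(-975 + z) = 2*F*(-975 + z))
1/f(u, 991) = 1/(2*(-402)*(-975 + 991)) = 1/(2*(-402)*16) = 1/(-12864) = -1/12864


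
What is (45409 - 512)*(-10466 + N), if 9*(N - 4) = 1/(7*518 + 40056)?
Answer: -184661798970235/393138 ≈ -4.6971e+8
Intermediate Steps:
N = 1572553/393138 (N = 4 + 1/(9*(7*518 + 40056)) = 4 + 1/(9*(3626 + 40056)) = 4 + (⅑)/43682 = 4 + (⅑)*(1/43682) = 4 + 1/393138 = 1572553/393138 ≈ 4.0000)
(45409 - 512)*(-10466 + N) = (45409 - 512)*(-10466 + 1572553/393138) = 44897*(-4113009755/393138) = -184661798970235/393138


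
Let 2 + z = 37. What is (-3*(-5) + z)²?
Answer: 2500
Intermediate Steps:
z = 35 (z = -2 + 37 = 35)
(-3*(-5) + z)² = (-3*(-5) + 35)² = (15 + 35)² = 50² = 2500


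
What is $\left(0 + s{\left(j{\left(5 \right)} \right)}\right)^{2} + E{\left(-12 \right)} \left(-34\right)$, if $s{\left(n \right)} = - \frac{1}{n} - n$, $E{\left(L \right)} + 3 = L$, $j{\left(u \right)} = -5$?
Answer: $\frac{13426}{25} \approx 537.04$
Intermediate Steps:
$E{\left(L \right)} = -3 + L$
$s{\left(n \right)} = - n - \frac{1}{n}$
$\left(0 + s{\left(j{\left(5 \right)} \right)}\right)^{2} + E{\left(-12 \right)} \left(-34\right) = \left(0 - - \frac{26}{5}\right)^{2} + \left(-3 - 12\right) \left(-34\right) = \left(0 + \left(5 - - \frac{1}{5}\right)\right)^{2} - -510 = \left(0 + \left(5 + \frac{1}{5}\right)\right)^{2} + 510 = \left(0 + \frac{26}{5}\right)^{2} + 510 = \left(\frac{26}{5}\right)^{2} + 510 = \frac{676}{25} + 510 = \frac{13426}{25}$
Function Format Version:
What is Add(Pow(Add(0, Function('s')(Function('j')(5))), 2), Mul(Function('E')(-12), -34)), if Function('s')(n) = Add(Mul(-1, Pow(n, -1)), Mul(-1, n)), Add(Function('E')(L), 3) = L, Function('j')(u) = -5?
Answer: Rational(13426, 25) ≈ 537.04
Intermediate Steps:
Function('E')(L) = Add(-3, L)
Function('s')(n) = Add(Mul(-1, n), Mul(-1, Pow(n, -1)))
Add(Pow(Add(0, Function('s')(Function('j')(5))), 2), Mul(Function('E')(-12), -34)) = Add(Pow(Add(0, Add(Mul(-1, -5), Mul(-1, Pow(-5, -1)))), 2), Mul(Add(-3, -12), -34)) = Add(Pow(Add(0, Add(5, Mul(-1, Rational(-1, 5)))), 2), Mul(-15, -34)) = Add(Pow(Add(0, Add(5, Rational(1, 5))), 2), 510) = Add(Pow(Add(0, Rational(26, 5)), 2), 510) = Add(Pow(Rational(26, 5), 2), 510) = Add(Rational(676, 25), 510) = Rational(13426, 25)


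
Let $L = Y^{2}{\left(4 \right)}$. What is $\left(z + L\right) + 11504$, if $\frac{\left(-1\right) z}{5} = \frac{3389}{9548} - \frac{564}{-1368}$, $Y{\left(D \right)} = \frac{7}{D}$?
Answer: $\frac{25041879647}{2176944} \approx 11503.0$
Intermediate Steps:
$z = - \frac{2087755}{544236}$ ($z = - 5 \left(\frac{3389}{9548} - \frac{564}{-1368}\right) = - 5 \left(3389 \cdot \frac{1}{9548} - - \frac{47}{114}\right) = - 5 \left(\frac{3389}{9548} + \frac{47}{114}\right) = \left(-5\right) \frac{417551}{544236} = - \frac{2087755}{544236} \approx -3.8361$)
$L = \frac{49}{16}$ ($L = \left(\frac{7}{4}\right)^{2} = \frac{49}{16} \approx 3.0625$)
$\left(z + L\right) + 11504 = \left(- \frac{2087755}{544236} + \frac{49}{16}\right) + 11504 = - \frac{1684129}{2176944} + 11504 = \frac{25041879647}{2176944}$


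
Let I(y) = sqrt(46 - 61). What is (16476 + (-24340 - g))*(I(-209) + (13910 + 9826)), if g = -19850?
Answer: 284499696 + 11986*I*sqrt(15) ≈ 2.845e+8 + 46422.0*I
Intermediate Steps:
I(y) = I*sqrt(15) (I(y) = sqrt(-15) = I*sqrt(15))
(16476 + (-24340 - g))*(I(-209) + (13910 + 9826)) = (16476 + (-24340 - 1*(-19850)))*(I*sqrt(15) + (13910 + 9826)) = (16476 + (-24340 + 19850))*(I*sqrt(15) + 23736) = (16476 - 4490)*(23736 + I*sqrt(15)) = 11986*(23736 + I*sqrt(15)) = 284499696 + 11986*I*sqrt(15)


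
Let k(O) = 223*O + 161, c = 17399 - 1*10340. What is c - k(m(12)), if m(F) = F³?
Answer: -378446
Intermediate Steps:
c = 7059 (c = 17399 - 10340 = 7059)
k(O) = 161 + 223*O
c - k(m(12)) = 7059 - (161 + 223*12³) = 7059 - (161 + 223*1728) = 7059 - (161 + 385344) = 7059 - 1*385505 = 7059 - 385505 = -378446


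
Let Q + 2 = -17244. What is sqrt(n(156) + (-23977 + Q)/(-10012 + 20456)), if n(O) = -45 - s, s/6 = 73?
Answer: 15*I*sqrt(1204417)/746 ≈ 22.067*I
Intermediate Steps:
Q = -17246 (Q = -2 - 17244 = -17246)
s = 438 (s = 6*73 = 438)
n(O) = -483 (n(O) = -45 - 1*438 = -45 - 438 = -483)
sqrt(n(156) + (-23977 + Q)/(-10012 + 20456)) = sqrt(-483 + (-23977 - 17246)/(-10012 + 20456)) = sqrt(-483 - 41223/10444) = sqrt(-483 - 41223*1/10444) = sqrt(-483 - 5889/1492) = sqrt(-726525/1492) = 15*I*sqrt(1204417)/746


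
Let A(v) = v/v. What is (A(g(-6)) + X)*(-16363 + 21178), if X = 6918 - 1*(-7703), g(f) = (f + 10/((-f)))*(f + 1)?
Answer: 70404930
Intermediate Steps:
g(f) = (1 + f)*(f - 10/f) (g(f) = (f + 10*(-1/f))*(1 + f) = (f - 10/f)*(1 + f) = (1 + f)*(f - 10/f))
A(v) = 1
X = 14621 (X = 6918 + 7703 = 14621)
(A(g(-6)) + X)*(-16363 + 21178) = (1 + 14621)*(-16363 + 21178) = 14622*4815 = 70404930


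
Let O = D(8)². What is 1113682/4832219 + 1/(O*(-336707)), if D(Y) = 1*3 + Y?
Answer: 6481874673405/28124582500399 ≈ 0.23047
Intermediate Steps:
D(Y) = 3 + Y
O = 121 (O = (3 + 8)² = 11² = 121)
1113682/4832219 + 1/(O*(-336707)) = 1113682/4832219 + 1/(121*(-336707)) = 1113682*(1/4832219) + (1/121)*(-1/336707) = 1113682/4832219 - 1/40741547 = 6481874673405/28124582500399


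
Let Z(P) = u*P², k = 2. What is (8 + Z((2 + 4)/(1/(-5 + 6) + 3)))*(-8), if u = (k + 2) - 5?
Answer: -46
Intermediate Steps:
u = -1 (u = (2 + 2) - 5 = 4 - 5 = -1)
Z(P) = -P²
(8 + Z((2 + 4)/(1/(-5 + 6) + 3)))*(-8) = (8 - ((2 + 4)/(1/(-5 + 6) + 3))²)*(-8) = (8 - (6/(1/1 + 3))²)*(-8) = (8 - (6/(1 + 3))²)*(-8) = (8 - (6/4)²)*(-8) = (8 - (6*(¼))²)*(-8) = (8 - (3/2)²)*(-8) = (8 - 1*9/4)*(-8) = (8 - 9/4)*(-8) = (23/4)*(-8) = -46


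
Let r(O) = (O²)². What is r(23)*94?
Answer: 26305054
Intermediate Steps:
r(O) = O⁴
r(23)*94 = 23⁴*94 = 279841*94 = 26305054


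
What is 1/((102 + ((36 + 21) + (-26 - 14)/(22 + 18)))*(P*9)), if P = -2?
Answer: -1/2844 ≈ -0.00035162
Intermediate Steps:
1/((102 + ((36 + 21) + (-26 - 14)/(22 + 18)))*(P*9)) = 1/((102 + ((36 + 21) + (-26 - 14)/(22 + 18)))*(-2*9)) = 1/((102 + (57 - 40/40))*(-18)) = 1/((102 + (57 - 40*1/40))*(-18)) = 1/((102 + (57 - 1))*(-18)) = 1/((102 + 56)*(-18)) = 1/(158*(-18)) = 1/(-2844) = -1/2844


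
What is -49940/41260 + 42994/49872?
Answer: -17916881/51442968 ≈ -0.34829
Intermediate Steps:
-49940/41260 + 42994/49872 = -49940*1/41260 + 42994*(1/49872) = -2497/2063 + 21497/24936 = -17916881/51442968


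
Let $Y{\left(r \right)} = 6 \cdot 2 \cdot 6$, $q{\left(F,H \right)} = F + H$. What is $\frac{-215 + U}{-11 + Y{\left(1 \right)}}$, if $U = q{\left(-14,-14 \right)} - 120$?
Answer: $- \frac{363}{61} \approx -5.9508$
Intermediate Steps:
$Y{\left(r \right)} = 72$ ($Y{\left(r \right)} = 12 \cdot 6 = 72$)
$U = -148$ ($U = \left(-14 - 14\right) - 120 = -28 - 120 = -148$)
$\frac{-215 + U}{-11 + Y{\left(1 \right)}} = \frac{-215 - 148}{-11 + 72} = - \frac{363}{61}$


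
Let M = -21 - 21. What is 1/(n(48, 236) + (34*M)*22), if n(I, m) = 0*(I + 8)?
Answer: -1/31416 ≈ -3.1831e-5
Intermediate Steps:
M = -42
n(I, m) = 0 (n(I, m) = 0*(8 + I) = 0)
1/(n(48, 236) + (34*M)*22) = 1/(0 + (34*(-42))*22) = 1/(0 - 1428*22) = 1/(0 - 31416) = 1/(-31416) = -1/31416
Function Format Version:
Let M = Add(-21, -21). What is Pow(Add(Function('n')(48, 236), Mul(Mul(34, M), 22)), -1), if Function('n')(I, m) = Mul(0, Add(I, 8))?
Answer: Rational(-1, 31416) ≈ -3.1831e-5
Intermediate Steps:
M = -42
Function('n')(I, m) = 0 (Function('n')(I, m) = Mul(0, Add(8, I)) = 0)
Pow(Add(Function('n')(48, 236), Mul(Mul(34, M), 22)), -1) = Pow(Add(0, Mul(Mul(34, -42), 22)), -1) = Pow(Add(0, Mul(-1428, 22)), -1) = Pow(Add(0, -31416), -1) = Pow(-31416, -1) = Rational(-1, 31416)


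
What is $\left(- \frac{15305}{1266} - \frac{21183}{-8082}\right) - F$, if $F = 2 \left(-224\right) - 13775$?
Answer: $\frac{4039727354}{284217} \approx 14214.0$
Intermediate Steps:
$F = -14223$ ($F = -448 - 13775 = -14223$)
$\left(- \frac{15305}{1266} - \frac{21183}{-8082}\right) - F = \left(- \frac{15305}{1266} - \frac{21183}{-8082}\right) - -14223 = \left(\left(-15305\right) \frac{1}{1266} - - \frac{7061}{2694}\right) + 14223 = \left(- \frac{15305}{1266} + \frac{7061}{2694}\right) + 14223 = - \frac{2691037}{284217} + 14223 = \frac{4039727354}{284217}$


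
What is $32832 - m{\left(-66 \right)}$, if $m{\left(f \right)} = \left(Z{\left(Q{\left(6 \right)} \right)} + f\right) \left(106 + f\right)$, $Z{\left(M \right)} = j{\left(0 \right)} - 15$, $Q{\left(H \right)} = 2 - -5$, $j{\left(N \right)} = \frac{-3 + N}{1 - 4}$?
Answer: $36032$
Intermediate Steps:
$j{\left(N \right)} = 1 - \frac{N}{3}$ ($j{\left(N \right)} = \frac{-3 + N}{-3} = \left(-3 + N\right) \left(- \frac{1}{3}\right) = 1 - \frac{N}{3}$)
$Q{\left(H \right)} = 7$ ($Q{\left(H \right)} = 2 + 5 = 7$)
$Z{\left(M \right)} = -14$ ($Z{\left(M \right)} = \left(1 - 0\right) - 15 = \left(1 + 0\right) - 15 = 1 - 15 = -14$)
$m{\left(f \right)} = \left(-14 + f\right) \left(106 + f\right)$
$32832 - m{\left(-66 \right)} = 32832 - \left(-1484 + \left(-66\right)^{2} + 92 \left(-66\right)\right) = 32832 - \left(-1484 + 4356 - 6072\right) = 32832 - -3200 = 32832 + 3200 = 36032$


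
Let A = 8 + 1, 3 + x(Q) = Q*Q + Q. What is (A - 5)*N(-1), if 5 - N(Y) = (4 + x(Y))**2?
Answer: 16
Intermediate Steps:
x(Q) = -3 + Q + Q**2 (x(Q) = -3 + (Q*Q + Q) = -3 + (Q**2 + Q) = -3 + (Q + Q**2) = -3 + Q + Q**2)
N(Y) = 5 - (1 + Y + Y**2)**2 (N(Y) = 5 - (4 + (-3 + Y + Y**2))**2 = 5 - (1 + Y + Y**2)**2)
A = 9
(A - 5)*N(-1) = (9 - 5)*(5 - (1 - 1 + (-1)**2)**2) = 4*(5 - (1 - 1 + 1)**2) = 4*(5 - 1*1**2) = 4*(5 - 1*1) = 4*(5 - 1) = 4*4 = 16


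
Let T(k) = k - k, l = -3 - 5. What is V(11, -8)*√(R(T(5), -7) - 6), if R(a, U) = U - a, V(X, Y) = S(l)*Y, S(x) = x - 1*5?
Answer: 104*I*√13 ≈ 374.98*I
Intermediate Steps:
l = -8
T(k) = 0
S(x) = -5 + x (S(x) = x - 5 = -5 + x)
V(X, Y) = -13*Y (V(X, Y) = (-5 - 8)*Y = -13*Y)
V(11, -8)*√(R(T(5), -7) - 6) = (-13*(-8))*√((-7 - 1*0) - 6) = 104*√((-7 + 0) - 6) = 104*√(-7 - 6) = 104*√(-13) = 104*(I*√13) = 104*I*√13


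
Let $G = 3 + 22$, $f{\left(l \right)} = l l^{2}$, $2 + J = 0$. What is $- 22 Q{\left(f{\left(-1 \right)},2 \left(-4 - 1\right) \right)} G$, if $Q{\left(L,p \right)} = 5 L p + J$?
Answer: $-26400$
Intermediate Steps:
$J = -2$ ($J = -2 + 0 = -2$)
$f{\left(l \right)} = l^{3}$
$Q{\left(L,p \right)} = -2 + 5 L p$ ($Q{\left(L,p \right)} = 5 L p - 2 = -2 + 5 L p$)
$G = 25$
$- 22 Q{\left(f{\left(-1 \right)},2 \left(-4 - 1\right) \right)} G = - 22 \left(-2 + 5 \left(-1\right)^{3} \cdot 2 \left(-4 - 1\right)\right) 25 = - 22 \left(-2 + 5 \left(-1\right) 2 \left(-5\right)\right) 25 = - 22 \left(-2 + 5 \left(-1\right) \left(-10\right)\right) 25 = - 22 \left(-2 + 50\right) 25 = \left(-22\right) 48 \cdot 25 = \left(-1056\right) 25 = -26400$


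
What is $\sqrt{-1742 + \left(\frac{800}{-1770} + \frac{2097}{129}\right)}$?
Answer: $\frac{i \sqrt{99993919269}}{7611} \approx 41.547 i$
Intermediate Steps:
$\sqrt{-1742 + \left(\frac{800}{-1770} + \frac{2097}{129}\right)} = \sqrt{-1742 + \left(800 \left(- \frac{1}{1770}\right) + 2097 \cdot \frac{1}{129}\right)} = \sqrt{-1742 + \left(- \frac{80}{177} + \frac{699}{43}\right)} = \sqrt{-1742 + \frac{120283}{7611}} = \sqrt{- \frac{13138079}{7611}} = \frac{i \sqrt{99993919269}}{7611}$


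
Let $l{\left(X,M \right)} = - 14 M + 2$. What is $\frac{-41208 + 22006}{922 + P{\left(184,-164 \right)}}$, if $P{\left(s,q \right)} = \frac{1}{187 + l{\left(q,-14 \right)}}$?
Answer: $- \frac{7392770}{354971} \approx -20.826$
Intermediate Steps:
$l{\left(X,M \right)} = 2 - 14 M$
$P{\left(s,q \right)} = \frac{1}{385}$ ($P{\left(s,q \right)} = \frac{1}{187 + \left(2 - -196\right)} = \frac{1}{187 + \left(2 + 196\right)} = \frac{1}{187 + 198} = \frac{1}{385}$)
$\frac{-41208 + 22006}{922 + P{\left(184,-164 \right)}} = \frac{-41208 + 22006}{922 + \frac{1}{385}} = - \frac{19202}{\frac{354971}{385}} = \left(-19202\right) \frac{385}{354971} = - \frac{7392770}{354971}$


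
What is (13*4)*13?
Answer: 676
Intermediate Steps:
(13*4)*13 = 52*13 = 676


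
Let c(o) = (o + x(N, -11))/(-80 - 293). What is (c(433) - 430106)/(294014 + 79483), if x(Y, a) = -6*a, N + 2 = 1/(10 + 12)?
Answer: -2325073/2019049 ≈ -1.1516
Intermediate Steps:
N = -43/22 (N = -2 + 1/(10 + 12) = -2 + 1/22 = -43/22 ≈ -1.9545)
c(o) = -66/373 - o/373 (c(o) = (o - 6*(-11))/(-80 - 293) = (o + 66)/(-373) = (66 + o)*(-1/373) = -66/373 - o/373)
(c(433) - 430106)/(294014 + 79483) = ((-66/373 - 1/373*433) - 430106)/(294014 + 79483) = ((-66/373 - 433/373) - 430106)/373497 = (-499/373 - 430106)*(1/373497) = -160430037/373*1/373497 = -2325073/2019049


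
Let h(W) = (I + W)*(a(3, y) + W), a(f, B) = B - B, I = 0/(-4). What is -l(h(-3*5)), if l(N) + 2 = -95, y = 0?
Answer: 97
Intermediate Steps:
I = 0 (I = 0*(-¼) = 0)
a(f, B) = 0
h(W) = W² (h(W) = (0 + W)*(0 + W) = W*W = W²)
l(N) = -97 (l(N) = -2 - 95 = -97)
-l(h(-3*5)) = -1*(-97) = 97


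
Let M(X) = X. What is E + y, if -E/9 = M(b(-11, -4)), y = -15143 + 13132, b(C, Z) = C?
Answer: -1912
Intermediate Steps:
y = -2011
E = 99 (E = -9*(-11) = 99)
E + y = 99 - 2011 = -1912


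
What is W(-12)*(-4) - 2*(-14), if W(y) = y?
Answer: 76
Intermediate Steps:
W(-12)*(-4) - 2*(-14) = -12*(-4) - 2*(-14) = 48 + 28 = 76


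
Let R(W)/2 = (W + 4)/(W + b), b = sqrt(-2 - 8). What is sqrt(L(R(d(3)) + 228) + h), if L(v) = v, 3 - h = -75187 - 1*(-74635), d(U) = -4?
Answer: 3*sqrt(87) ≈ 27.982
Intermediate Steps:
b = I*sqrt(10) (b = sqrt(-10) = I*sqrt(10) ≈ 3.1623*I)
h = 555 (h = 3 - (-75187 - 1*(-74635)) = 3 - (-75187 + 74635) = 3 - 1*(-552) = 3 + 552 = 555)
R(W) = 2*(4 + W)/(W + I*sqrt(10)) (R(W) = 2*((W + 4)/(W + I*sqrt(10))) = 2*((4 + W)/(W + I*sqrt(10))) = 2*(4 + W)/(W + I*sqrt(10)))
sqrt(L(R(d(3)) + 228) + h) = sqrt((2*(4 - 4)/(-4 + I*sqrt(10)) + 228) + 555) = sqrt((2*0/(-4 + I*sqrt(10)) + 228) + 555) = sqrt((0 + 228) + 555) = sqrt(228 + 555) = sqrt(783) = 3*sqrt(87)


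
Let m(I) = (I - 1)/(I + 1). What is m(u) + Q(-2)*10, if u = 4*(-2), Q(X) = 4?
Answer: 289/7 ≈ 41.286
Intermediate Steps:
u = -8
m(I) = (-1 + I)/(1 + I)
m(u) + Q(-2)*10 = (-1 - 8)/(1 - 8) + 4*10 = -9/(-7) + 40 = -⅐*(-9) + 40 = 9/7 + 40 = 289/7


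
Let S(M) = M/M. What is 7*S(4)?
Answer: 7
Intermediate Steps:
S(M) = 1
7*S(4) = 7*1 = 7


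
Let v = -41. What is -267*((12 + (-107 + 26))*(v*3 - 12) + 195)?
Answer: -2539170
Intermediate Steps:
-267*((12 + (-107 + 26))*(v*3 - 12) + 195) = -267*((12 + (-107 + 26))*(-41*3 - 12) + 195) = -267*((12 - 81)*(-123 - 12) + 195) = -267*(-69*(-135) + 195) = -267*(9315 + 195) = -267*9510 = -2539170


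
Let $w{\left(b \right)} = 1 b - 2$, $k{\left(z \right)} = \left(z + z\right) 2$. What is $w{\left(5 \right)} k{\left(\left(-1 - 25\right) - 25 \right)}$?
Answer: $-612$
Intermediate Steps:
$k{\left(z \right)} = 4 z$ ($k{\left(z \right)} = 2 z 2 = 4 z$)
$w{\left(b \right)} = -2 + b$ ($w{\left(b \right)} = b - 2 = -2 + b$)
$w{\left(5 \right)} k{\left(\left(-1 - 25\right) - 25 \right)} = \left(-2 + 5\right) 4 \left(\left(-1 - 25\right) - 25\right) = 3 \cdot 4 \left(-26 - 25\right) = 3 \cdot 4 \left(-51\right) = 3 \left(-204\right) = -612$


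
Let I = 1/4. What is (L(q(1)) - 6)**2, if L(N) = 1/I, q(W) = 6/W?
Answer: 4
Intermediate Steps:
I = 1/4 ≈ 0.25000
L(N) = 4 (L(N) = 1/(1/4) = 4)
(L(q(1)) - 6)**2 = (4 - 6)**2 = (-2)**2 = 4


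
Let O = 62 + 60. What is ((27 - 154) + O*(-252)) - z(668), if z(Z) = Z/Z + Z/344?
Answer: -2655159/86 ≈ -30874.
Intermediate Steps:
O = 122
z(Z) = 1 + Z/344 (z(Z) = 1 + Z*(1/344) = 1 + Z/344)
((27 - 154) + O*(-252)) - z(668) = ((27 - 154) + 122*(-252)) - (1 + (1/344)*668) = (-127 - 30744) - (1 + 167/86) = -30871 - 1*253/86 = -30871 - 253/86 = -2655159/86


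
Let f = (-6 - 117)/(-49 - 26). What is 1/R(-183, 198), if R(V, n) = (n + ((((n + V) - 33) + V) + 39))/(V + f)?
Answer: -2267/450 ≈ -5.0378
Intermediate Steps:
f = 41/25 (f = -123/(-75) = -123*(-1/75) = 41/25 ≈ 1.6400)
R(V, n) = (6 + 2*V + 2*n)/(41/25 + V) (R(V, n) = (n + ((((n + V) - 33) + V) + 39))/(V + 41/25) = (n + ((((V + n) - 33) + V) + 39))/(41/25 + V) = (n + (((-33 + V + n) + V) + 39))/(41/25 + V) = (n + ((-33 + n + 2*V) + 39))/(41/25 + V) = (n + (6 + n + 2*V))/(41/25 + V) = (6 + 2*V + 2*n)/(41/25 + V))
1/R(-183, 198) = 1/(50*(3 - 183 + 198)/(41 + 25*(-183))) = 1/(50*18/(41 - 4575)) = 1/(50*18/(-4534)) = 1/(50*(-1/4534)*18) = 1/(-450/2267) = -2267/450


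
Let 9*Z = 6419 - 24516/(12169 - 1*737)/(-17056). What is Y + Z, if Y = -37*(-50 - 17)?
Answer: 1400473965169/438714432 ≈ 3192.2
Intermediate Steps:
Y = 2479 (Y = -37*(-67) = 2479)
Z = 312900888241/438714432 (Z = (6419 - 24516/(12169 - 1*737)/(-17056))/9 = (6419 - 24516/(12169 - 737)*(-1)/17056)/9 = (6419 - 24516/11432*(-1)/17056)/9 = (6419 - 24516*(1/11432)*(-1)/17056)/9 = (6419 - 6129*(-1)/(2858*17056))/9 = (6419 - 1*(-6129/48746048))/9 = (6419 + 6129/48746048)/9 = (⅑)*(312900888241/48746048) = 312900888241/438714432 ≈ 713.22)
Y + Z = 2479 + 312900888241/438714432 = 1400473965169/438714432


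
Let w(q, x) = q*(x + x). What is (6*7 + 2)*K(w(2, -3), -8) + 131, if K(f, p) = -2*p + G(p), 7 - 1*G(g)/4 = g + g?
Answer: 4883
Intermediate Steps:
G(g) = 28 - 8*g (G(g) = 28 - 4*(g + g) = 28 - 8*g)
w(q, x) = 2*q*x (w(q, x) = q*(2*x) = 2*q*x)
K(f, p) = 28 - 10*p (K(f, p) = -2*p + (28 - 8*p) = 28 - 10*p)
(6*7 + 2)*K(w(2, -3), -8) + 131 = (6*7 + 2)*(28 - 10*(-8)) + 131 = (42 + 2)*(28 + 80) + 131 = 44*108 + 131 = 4752 + 131 = 4883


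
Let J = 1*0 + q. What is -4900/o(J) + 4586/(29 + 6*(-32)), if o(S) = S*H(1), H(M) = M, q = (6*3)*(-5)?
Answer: 38596/1467 ≈ 26.309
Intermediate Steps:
q = -90 (q = 18*(-5) = -90)
J = -90 (J = 1*0 - 90 = 0 - 90 = -90)
o(S) = S (o(S) = S*1 = S)
-4900/o(J) + 4586/(29 + 6*(-32)) = -4900/(-90) + 4586/(29 + 6*(-32)) = -4900*(-1/90) + 4586/(29 - 192) = 490/9 + 4586/(-163) = 490/9 + 4586*(-1/163) = 490/9 - 4586/163 = 38596/1467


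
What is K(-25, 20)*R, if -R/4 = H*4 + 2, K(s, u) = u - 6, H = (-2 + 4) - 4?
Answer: 336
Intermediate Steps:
H = -2 (H = 2 - 4 = -2)
K(s, u) = -6 + u
R = 24 (R = -4*(-2*4 + 2) = -4*(-8 + 2) = -4*(-6) = 24)
K(-25, 20)*R = (-6 + 20)*24 = 14*24 = 336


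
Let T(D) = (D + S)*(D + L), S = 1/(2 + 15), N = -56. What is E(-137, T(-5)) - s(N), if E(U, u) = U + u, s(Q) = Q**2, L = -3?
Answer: -54969/17 ≈ -3233.5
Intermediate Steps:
S = 1/17 ≈ 0.058824
T(D) = (-3 + D)*(1/17 + D) (T(D) = (D + 1/17)*(D - 3) = (1/17 + D)*(-3 + D) = (-3 + D)*(1/17 + D))
E(-137, T(-5)) - s(N) = (-137 + (-3/17 + (-5)**2 - 50/17*(-5))) - 1*(-56)**2 = (-137 + (-3/17 + 25 + 250/17)) - 1*3136 = (-137 + 672/17) - 3136 = -1657/17 - 3136 = -54969/17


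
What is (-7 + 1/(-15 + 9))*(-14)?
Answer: 301/3 ≈ 100.33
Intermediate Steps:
(-7 + 1/(-15 + 9))*(-14) = (-7 + 1/(-6))*(-14) = (-7 - ⅙)*(-14) = -43/6*(-14) = 301/3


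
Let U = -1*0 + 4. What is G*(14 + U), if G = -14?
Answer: -252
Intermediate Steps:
U = 4 (U = 0 + 4 = 4)
G*(14 + U) = -14*(14 + 4) = -14*18 = -252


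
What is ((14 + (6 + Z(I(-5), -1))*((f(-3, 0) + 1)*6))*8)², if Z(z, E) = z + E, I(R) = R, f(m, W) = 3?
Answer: 12544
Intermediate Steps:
Z(z, E) = E + z
((14 + (6 + Z(I(-5), -1))*((f(-3, 0) + 1)*6))*8)² = ((14 + (6 + (-1 - 5))*((3 + 1)*6))*8)² = ((14 + (6 - 6)*(4*6))*8)² = ((14 + 0*24)*8)² = ((14 + 0)*8)² = (14*8)² = 112² = 12544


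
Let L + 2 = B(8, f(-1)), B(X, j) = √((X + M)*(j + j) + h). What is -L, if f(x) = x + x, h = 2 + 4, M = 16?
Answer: 2 - 3*I*√10 ≈ 2.0 - 9.4868*I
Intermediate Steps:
h = 6
f(x) = 2*x
B(X, j) = √(6 + 2*j*(16 + X)) (B(X, j) = √((X + 16)*(j + j) + 6) = √((16 + X)*(2*j) + 6) = √(2*j*(16 + X) + 6) = √(6 + 2*j*(16 + X)))
L = -2 + 3*I*√10 (L = -2 + √(6 + 32*(2*(-1)) + 2*8*(2*(-1))) = -2 + √(6 + 32*(-2) + 2*8*(-2)) = -2 + √(6 - 64 - 32) = -2 + √(-90) = -2 + 3*I*√10 ≈ -2.0 + 9.4868*I)
-L = -(-2 + 3*I*√10) = 2 - 3*I*√10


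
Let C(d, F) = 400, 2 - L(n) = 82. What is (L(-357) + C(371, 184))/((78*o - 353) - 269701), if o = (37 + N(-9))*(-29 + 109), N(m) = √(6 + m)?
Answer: -1044640/137617923 - 166400*I*√3/137617923 ≈ -0.0075909 - 0.0020943*I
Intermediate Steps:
L(n) = -80 (L(n) = 2 - 1*82 = 2 - 82 = -80)
o = 2960 + 80*I*√3 (o = (37 + √(6 - 9))*(-29 + 109) = (37 + √(-3))*80 = (37 + I*√3)*80 = 2960 + 80*I*√3 ≈ 2960.0 + 138.56*I)
(L(-357) + C(371, 184))/((78*o - 353) - 269701) = (-80 + 400)/((78*(2960 + 80*I*√3) - 353) - 269701) = 320/(((230880 + 6240*I*√3) - 353) - 269701) = 320/((230527 + 6240*I*√3) - 269701) = 320/(-39174 + 6240*I*√3)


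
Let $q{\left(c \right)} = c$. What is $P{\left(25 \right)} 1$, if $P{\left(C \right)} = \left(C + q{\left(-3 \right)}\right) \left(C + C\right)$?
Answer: $1100$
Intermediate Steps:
$P{\left(C \right)} = 2 C \left(-3 + C\right)$ ($P{\left(C \right)} = \left(C - 3\right) \left(C + C\right) = \left(-3 + C\right) 2 C = 2 C \left(-3 + C\right)$)
$P{\left(25 \right)} 1 = 2 \cdot 25 \left(-3 + 25\right) 1 = 2 \cdot 25 \cdot 22 \cdot 1 = 1100 \cdot 1 = 1100$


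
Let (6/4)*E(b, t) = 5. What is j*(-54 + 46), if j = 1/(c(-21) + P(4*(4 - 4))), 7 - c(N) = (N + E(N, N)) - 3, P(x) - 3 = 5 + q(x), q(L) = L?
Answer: -24/107 ≈ -0.22430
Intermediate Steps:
E(b, t) = 10/3 (E(b, t) = (⅔)*5 = 10/3)
P(x) = 8 + x (P(x) = 3 + (5 + x) = 8 + x)
c(N) = 20/3 - N (c(N) = 7 - ((N + 10/3) - 3) = 7 - ((10/3 + N) - 3) = 7 - (⅓ + N) = 7 + (-⅓ - N) = 20/3 - N)
j = 3/107 (j = 1/((20/3 - 1*(-21)) + (8 + 4*(4 - 4))) = 1/((20/3 + 21) + (8 + 4*0)) = 1/(83/3 + (8 + 0)) = 1/(83/3 + 8) = 1/(107/3) = 3/107 ≈ 0.028037)
j*(-54 + 46) = 3*(-54 + 46)/107 = (3/107)*(-8) = -24/107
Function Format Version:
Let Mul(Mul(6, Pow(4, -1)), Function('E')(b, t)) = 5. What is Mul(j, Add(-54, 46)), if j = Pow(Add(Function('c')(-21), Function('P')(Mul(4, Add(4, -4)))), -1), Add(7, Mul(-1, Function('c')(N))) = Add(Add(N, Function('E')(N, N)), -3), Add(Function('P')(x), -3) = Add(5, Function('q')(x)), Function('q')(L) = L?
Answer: Rational(-24, 107) ≈ -0.22430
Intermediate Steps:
Function('E')(b, t) = Rational(10, 3) (Function('E')(b, t) = Mul(Rational(2, 3), 5) = Rational(10, 3))
Function('P')(x) = Add(8, x) (Function('P')(x) = Add(3, Add(5, x)) = Add(8, x))
Function('c')(N) = Add(Rational(20, 3), Mul(-1, N)) (Function('c')(N) = Add(7, Mul(-1, Add(Add(N, Rational(10, 3)), -3))) = Add(7, Mul(-1, Add(Add(Rational(10, 3), N), -3))) = Add(7, Mul(-1, Add(Rational(1, 3), N))) = Add(7, Add(Rational(-1, 3), Mul(-1, N))) = Add(Rational(20, 3), Mul(-1, N)))
j = Rational(3, 107) (j = Pow(Add(Add(Rational(20, 3), Mul(-1, -21)), Add(8, Mul(4, Add(4, -4)))), -1) = Pow(Add(Add(Rational(20, 3), 21), Add(8, Mul(4, 0))), -1) = Pow(Add(Rational(83, 3), Add(8, 0)), -1) = Pow(Add(Rational(83, 3), 8), -1) = Pow(Rational(107, 3), -1) = Rational(3, 107) ≈ 0.028037)
Mul(j, Add(-54, 46)) = Mul(Rational(3, 107), Add(-54, 46)) = Mul(Rational(3, 107), -8) = Rational(-24, 107)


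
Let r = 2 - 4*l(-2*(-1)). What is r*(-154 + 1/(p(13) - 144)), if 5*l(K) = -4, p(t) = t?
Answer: -104910/131 ≈ -800.84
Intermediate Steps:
l(K) = -⅘ (l(K) = (⅕)*(-4) = -⅘)
r = 26/5 (r = 2 - 4*(-⅘) = 2 + 16/5 = 26/5 ≈ 5.2000)
r*(-154 + 1/(p(13) - 144)) = 26*(-154 + 1/(13 - 144))/5 = 26*(-154 + 1/(-131))/5 = 26*(-154 - 1/131)/5 = (26/5)*(-20175/131) = -104910/131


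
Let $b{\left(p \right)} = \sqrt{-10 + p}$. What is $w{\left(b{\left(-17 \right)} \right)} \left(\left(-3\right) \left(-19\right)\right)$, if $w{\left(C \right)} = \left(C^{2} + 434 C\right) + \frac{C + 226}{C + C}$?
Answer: $- \frac{3021}{2} + \frac{220495 i \sqrt{3}}{3} \approx -1510.5 + 1.273 \cdot 10^{5} i$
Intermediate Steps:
$w{\left(C \right)} = C^{2} + 434 C + \frac{226 + C}{2 C}$ ($w{\left(C \right)} = \left(C^{2} + 434 C\right) + \frac{226 + C}{2 C} = C^{2} + 434 C + \frac{226 + C}{2 C}$)
$w{\left(b{\left(-17 \right)} \right)} \left(\left(-3\right) \left(-19\right)\right) = \left(\frac{1}{2} + \left(\sqrt{-10 - 17}\right)^{2} + \frac{113}{\sqrt{-10 - 17}} + 434 \sqrt{-10 - 17}\right) \left(\left(-3\right) \left(-19\right)\right) = \left(\frac{1}{2} + \left(\sqrt{-27}\right)^{2} + \frac{113}{\sqrt{-27}} + 434 \sqrt{-27}\right) 57 = \left(\frac{1}{2} + \left(3 i \sqrt{3}\right)^{2} + \frac{113}{3 i \sqrt{3}} + 434 \cdot 3 i \sqrt{3}\right) 57 = \left(\frac{1}{2} - 27 + 113 \left(- \frac{i \sqrt{3}}{9}\right) + 1302 i \sqrt{3}\right) 57 = \left(\frac{1}{2} - 27 - \frac{113 i \sqrt{3}}{9} + 1302 i \sqrt{3}\right) 57 = \left(- \frac{53}{2} + \frac{11605 i \sqrt{3}}{9}\right) 57 = - \frac{3021}{2} + \frac{220495 i \sqrt{3}}{3}$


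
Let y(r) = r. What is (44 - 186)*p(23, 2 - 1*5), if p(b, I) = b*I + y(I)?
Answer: 10224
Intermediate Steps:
p(b, I) = I + I*b (p(b, I) = b*I + I = I*b + I = I + I*b)
(44 - 186)*p(23, 2 - 1*5) = (44 - 186)*((2 - 1*5)*(1 + 23)) = -142*(2 - 5)*24 = -(-426)*24 = -142*(-72) = 10224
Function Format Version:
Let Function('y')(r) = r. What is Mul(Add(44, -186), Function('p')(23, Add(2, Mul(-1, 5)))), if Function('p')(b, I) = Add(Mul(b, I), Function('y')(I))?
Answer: 10224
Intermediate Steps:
Function('p')(b, I) = Add(I, Mul(I, b)) (Function('p')(b, I) = Add(Mul(b, I), I) = Add(Mul(I, b), I) = Add(I, Mul(I, b)))
Mul(Add(44, -186), Function('p')(23, Add(2, Mul(-1, 5)))) = Mul(Add(44, -186), Mul(Add(2, Mul(-1, 5)), Add(1, 23))) = Mul(-142, Mul(Add(2, -5), 24)) = Mul(-142, Mul(-3, 24)) = Mul(-142, -72) = 10224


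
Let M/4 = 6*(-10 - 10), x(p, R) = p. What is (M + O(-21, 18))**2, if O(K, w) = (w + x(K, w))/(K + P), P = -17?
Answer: 332588169/1444 ≈ 2.3032e+5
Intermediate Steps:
M = -480 (M = 4*(6*(-10 - 10)) = 4*(6*(-20)) = 4*(-120) = -480)
O(K, w) = (K + w)/(-17 + K) (O(K, w) = (w + K)/(K - 17) = (K + w)/(-17 + K))
(M + O(-21, 18))**2 = (-480 + (-21 + 18)/(-17 - 21))**2 = (-480 - 3/(-38))**2 = (-480 - 1/38*(-3))**2 = (-480 + 3/38)**2 = (-18237/38)**2 = 332588169/1444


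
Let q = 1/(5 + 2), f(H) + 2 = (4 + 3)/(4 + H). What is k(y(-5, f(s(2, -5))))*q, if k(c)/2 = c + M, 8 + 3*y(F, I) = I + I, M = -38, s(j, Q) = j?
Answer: -106/9 ≈ -11.778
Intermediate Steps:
f(H) = -2 + 7/(4 + H) (f(H) = -2 + (4 + 3)/(4 + H) = -2 + 7/(4 + H))
y(F, I) = -8/3 + 2*I/3 (y(F, I) = -8/3 + (I + I)/3 = -8/3 + (2*I)/3 = -8/3 + 2*I/3)
k(c) = -76 + 2*c (k(c) = 2*(c - 38) = 2*(-38 + c) = -76 + 2*c)
q = ⅐ (q = 1/7 = ⅐ ≈ 0.14286)
k(y(-5, f(s(2, -5))))*q = (-76 + 2*(-8/3 + 2*((-1 - 2*2)/(4 + 2))/3))*(⅐) = (-76 + 2*(-8/3 + 2*((-1 - 4)/6)/3))*(⅐) = (-76 + 2*(-8/3 + 2*((⅙)*(-5))/3))*(⅐) = (-76 + 2*(-8/3 + (⅔)*(-⅚)))*(⅐) = (-76 + 2*(-8/3 - 5/9))*(⅐) = (-76 + 2*(-29/9))*(⅐) = (-76 - 58/9)*(⅐) = -742/9*⅐ = -106/9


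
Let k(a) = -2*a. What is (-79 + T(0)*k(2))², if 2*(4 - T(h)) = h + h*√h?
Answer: 9025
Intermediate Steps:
T(h) = 4 - h/2 - h^(3/2)/2 (T(h) = 4 - (h + h*√h)/2 = 4 - (h + h^(3/2))/2 = 4 + (-h/2 - h^(3/2)/2) = 4 - h/2 - h^(3/2)/2)
(-79 + T(0)*k(2))² = (-79 + (4 - ½*0 - 0^(3/2)/2)*(-2*2))² = (-79 + (4 + 0 - ½*0)*(-4))² = (-79 + (4 + 0 + 0)*(-4))² = (-79 + 4*(-4))² = (-79 - 16)² = (-95)² = 9025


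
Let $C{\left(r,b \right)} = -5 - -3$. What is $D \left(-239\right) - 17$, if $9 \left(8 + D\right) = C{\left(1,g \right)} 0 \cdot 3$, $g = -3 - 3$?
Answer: $1895$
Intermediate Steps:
$g = -6$ ($g = -3 - 3 = -6$)
$C{\left(r,b \right)} = -2$ ($C{\left(r,b \right)} = -5 + 3 = -2$)
$D = -8$ ($D = -8 + \frac{\left(-2\right) 0 \cdot 3}{9} = -8 + \frac{0 \cdot 3}{9} = -8 + \frac{1}{9} \cdot 0 = -8 + 0 = -8$)
$D \left(-239\right) - 17 = \left(-8\right) \left(-239\right) - 17 = 1912 - 17 = 1895$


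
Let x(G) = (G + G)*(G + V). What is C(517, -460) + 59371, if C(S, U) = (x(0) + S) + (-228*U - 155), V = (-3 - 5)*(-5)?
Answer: 164613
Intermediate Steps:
V = 40 (V = -8*(-5) = 40)
x(G) = 2*G*(40 + G) (x(G) = (G + G)*(G + 40) = (2*G)*(40 + G) = 2*G*(40 + G))
C(S, U) = -155 + S - 228*U (C(S, U) = (2*0*(40 + 0) + S) + (-228*U - 155) = (2*0*40 + S) + (-155 - 228*U) = (0 + S) + (-155 - 228*U) = S + (-155 - 228*U) = -155 + S - 228*U)
C(517, -460) + 59371 = (-155 + 517 - 228*(-460)) + 59371 = (-155 + 517 + 104880) + 59371 = 105242 + 59371 = 164613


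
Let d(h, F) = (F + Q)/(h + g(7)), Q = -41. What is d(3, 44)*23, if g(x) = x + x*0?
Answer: 69/10 ≈ 6.9000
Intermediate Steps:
g(x) = x (g(x) = x + 0 = x)
d(h, F) = (-41 + F)/(7 + h) (d(h, F) = (F - 41)/(h + 7) = (-41 + F)/(7 + h))
d(3, 44)*23 = ((-41 + 44)/(7 + 3))*23 = (3/10)*23 = 69/10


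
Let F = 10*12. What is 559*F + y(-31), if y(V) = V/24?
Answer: 1609889/24 ≈ 67079.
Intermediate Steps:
y(V) = V/24 (y(V) = V*(1/24) = V/24)
F = 120
559*F + y(-31) = 559*120 + (1/24)*(-31) = 67080 - 31/24 = 1609889/24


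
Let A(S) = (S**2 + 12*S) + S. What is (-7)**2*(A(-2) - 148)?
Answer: -8330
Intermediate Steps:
A(S) = S**2 + 13*S
(-7)**2*(A(-2) - 148) = (-7)**2*(-2*(13 - 2) - 148) = 49*(-2*11 - 148) = 49*(-22 - 148) = 49*(-170) = -8330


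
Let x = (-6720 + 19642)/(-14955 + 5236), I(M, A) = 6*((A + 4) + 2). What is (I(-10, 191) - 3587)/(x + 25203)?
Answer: -4674839/48987007 ≈ -0.095430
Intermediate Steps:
I(M, A) = 36 + 6*A (I(M, A) = 6*((4 + A) + 2) = 6*(6 + A) = 36 + 6*A)
x = -12922/9719 (x = 12922/(-9719) = 12922*(-1/9719) = -12922/9719 ≈ -1.3296)
(I(-10, 191) - 3587)/(x + 25203) = ((36 + 6*191) - 3587)/(-12922/9719 + 25203) = ((36 + 1146) - 3587)/(244935035/9719) = (1182 - 3587)*(9719/244935035) = -2405*9719/244935035 = -4674839/48987007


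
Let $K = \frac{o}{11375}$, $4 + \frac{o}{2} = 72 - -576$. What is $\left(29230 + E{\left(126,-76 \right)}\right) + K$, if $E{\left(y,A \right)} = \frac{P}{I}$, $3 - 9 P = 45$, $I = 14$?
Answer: $\frac{142495177}{4875} \approx 29230.0$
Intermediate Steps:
$P = - \frac{14}{3}$ ($P = \frac{1}{3} - 5 = - \frac{14}{3} \approx -4.6667$)
$o = 1288$ ($o = -8 + 2 \left(72 - -576\right) = -8 + 2 \left(72 + 576\right) = -8 + 2 \cdot 648 = -8 + 1296 = 1288$)
$E{\left(y,A \right)} = - \frac{1}{3}$ ($E{\left(y,A \right)} = - \frac{14}{3 \cdot 14} = \left(- \frac{14}{3}\right) \frac{1}{14} = - \frac{1}{3}$)
$K = \frac{184}{1625}$ ($K = \frac{1288}{11375} = 1288 \cdot \frac{1}{11375} = \frac{184}{1625} \approx 0.11323$)
$\left(29230 + E{\left(126,-76 \right)}\right) + K = \left(29230 - \frac{1}{3}\right) + \frac{184}{1625} = \frac{87689}{3} + \frac{184}{1625} = \frac{142495177}{4875}$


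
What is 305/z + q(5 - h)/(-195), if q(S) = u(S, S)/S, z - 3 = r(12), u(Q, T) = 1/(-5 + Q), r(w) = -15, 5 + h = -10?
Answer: -371719/14625 ≈ -25.417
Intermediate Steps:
h = -15 (h = -5 - 10 = -15)
z = -12 (z = 3 - 15 = -12)
q(S) = 1/(S*(-5 + S)) (q(S) = 1/((-5 + S)*S) = 1/(S*(-5 + S)))
305/z + q(5 - h)/(-195) = 305/(-12) + (1/((5 - 1*(-15))*(-5 + (5 - 1*(-15)))))/(-195) = 305*(-1/12) + (1/((5 + 15)*(-5 + (5 + 15))))*(-1/195) = -305/12 + (1/(20*(-5 + 20)))*(-1/195) = -305/12 + ((1/20)/15)*(-1/195) = -305/12 + ((1/20)*(1/15))*(-1/195) = -305/12 + (1/300)*(-1/195) = -305/12 - 1/58500 = -371719/14625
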